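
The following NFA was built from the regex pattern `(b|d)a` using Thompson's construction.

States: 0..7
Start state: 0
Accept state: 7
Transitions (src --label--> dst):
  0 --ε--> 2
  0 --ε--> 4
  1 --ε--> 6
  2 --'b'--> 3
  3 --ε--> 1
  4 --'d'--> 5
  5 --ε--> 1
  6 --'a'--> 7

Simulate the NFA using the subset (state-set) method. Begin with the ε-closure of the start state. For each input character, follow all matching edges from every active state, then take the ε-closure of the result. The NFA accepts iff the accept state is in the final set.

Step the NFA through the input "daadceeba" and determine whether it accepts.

initial (ε-close {0}): {0,2,4}
'd' @ 1: {1,5,6}
'a' @ 2: {7}  ✓accept
'a' @ 3: {}  — dead — no transitions
rest 'dceeba' ignored (set empty)
end set {} — state 7 not in

Answer: REJECT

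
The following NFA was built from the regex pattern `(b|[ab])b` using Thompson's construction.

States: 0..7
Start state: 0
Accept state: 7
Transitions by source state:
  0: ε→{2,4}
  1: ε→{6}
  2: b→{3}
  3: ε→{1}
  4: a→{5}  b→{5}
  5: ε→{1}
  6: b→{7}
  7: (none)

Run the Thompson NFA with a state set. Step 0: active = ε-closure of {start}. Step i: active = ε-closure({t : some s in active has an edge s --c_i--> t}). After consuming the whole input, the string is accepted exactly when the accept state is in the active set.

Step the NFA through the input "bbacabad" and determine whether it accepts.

start: ε-closure({0}) = {0,2,4}
'b' @ 1: {1,3,5,6}
'b' @ 2: {7}  ✓accept
'a' @ 3: {}  — dead — no transitions
rest 'cabad' ignored (set empty)
after full input: {}  (accept=7 not in)

Answer: REJECT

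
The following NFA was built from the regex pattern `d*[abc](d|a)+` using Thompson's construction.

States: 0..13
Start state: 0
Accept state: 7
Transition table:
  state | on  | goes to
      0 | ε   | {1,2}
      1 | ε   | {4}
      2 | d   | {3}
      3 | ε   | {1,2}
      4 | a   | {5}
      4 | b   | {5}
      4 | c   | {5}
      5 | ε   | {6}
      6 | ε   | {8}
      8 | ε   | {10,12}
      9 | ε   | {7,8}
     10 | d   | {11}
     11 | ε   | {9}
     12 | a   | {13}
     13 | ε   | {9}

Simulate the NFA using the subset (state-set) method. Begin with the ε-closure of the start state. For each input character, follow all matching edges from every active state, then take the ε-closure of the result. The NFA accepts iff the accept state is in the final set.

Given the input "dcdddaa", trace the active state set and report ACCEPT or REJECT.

initial (ε-close {0}): {0,1,2,4}
'd' @ 1: {1,2,3,4}
'c' @ 2: {5,6,8,10,12}
'd' @ 3: {7,8,9,10,11,12}  ✓accept
'd' @ 4: {7,8,9,10,11,12}  ✓accept
'd' @ 5: {7,8,9,10,11,12}  ✓accept
'a' @ 6: {7,8,9,10,12,13}  ✓accept
'a' @ 7: {7,8,9,10,12,13}  ✓accept
end set {7,8,9,10,12,13} — state 7 in

Answer: ACCEPT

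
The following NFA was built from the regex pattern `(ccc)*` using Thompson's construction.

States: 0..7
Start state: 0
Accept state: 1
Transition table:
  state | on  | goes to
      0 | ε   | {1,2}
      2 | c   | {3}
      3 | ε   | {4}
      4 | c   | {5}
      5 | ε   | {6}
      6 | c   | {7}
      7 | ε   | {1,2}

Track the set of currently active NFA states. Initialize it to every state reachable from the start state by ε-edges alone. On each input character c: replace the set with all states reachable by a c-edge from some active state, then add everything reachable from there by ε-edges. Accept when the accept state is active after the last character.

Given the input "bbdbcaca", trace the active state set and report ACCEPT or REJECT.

start: ε-closure({0}) = {0,1,2}
'b' @ 1: {}  — state set empty
rest 'bdbcaca' ignored (set empty)
end set {} — state 1 not in

Answer: REJECT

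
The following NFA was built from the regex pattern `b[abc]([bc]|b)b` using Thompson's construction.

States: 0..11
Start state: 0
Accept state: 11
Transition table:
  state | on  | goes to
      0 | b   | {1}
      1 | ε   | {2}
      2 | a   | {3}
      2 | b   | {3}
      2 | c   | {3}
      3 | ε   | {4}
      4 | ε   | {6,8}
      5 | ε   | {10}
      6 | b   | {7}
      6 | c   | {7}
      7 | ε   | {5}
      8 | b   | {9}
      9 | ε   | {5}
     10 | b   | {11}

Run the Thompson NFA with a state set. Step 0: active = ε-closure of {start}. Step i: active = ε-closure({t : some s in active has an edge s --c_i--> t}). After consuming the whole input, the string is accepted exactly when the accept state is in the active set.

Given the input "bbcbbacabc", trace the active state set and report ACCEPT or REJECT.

S₀ = ε-closure({0}) = {0}
'b' @ 1: {1,2}
'b' @ 2: {3,4,6,8}
'c' @ 3: {5,7,10}
'b' @ 4: {11}  ✓accept
'b' @ 5: {}  — no active states
rest 'acabc' ignored (set empty)
final: {}; accept 11 not in set

Answer: REJECT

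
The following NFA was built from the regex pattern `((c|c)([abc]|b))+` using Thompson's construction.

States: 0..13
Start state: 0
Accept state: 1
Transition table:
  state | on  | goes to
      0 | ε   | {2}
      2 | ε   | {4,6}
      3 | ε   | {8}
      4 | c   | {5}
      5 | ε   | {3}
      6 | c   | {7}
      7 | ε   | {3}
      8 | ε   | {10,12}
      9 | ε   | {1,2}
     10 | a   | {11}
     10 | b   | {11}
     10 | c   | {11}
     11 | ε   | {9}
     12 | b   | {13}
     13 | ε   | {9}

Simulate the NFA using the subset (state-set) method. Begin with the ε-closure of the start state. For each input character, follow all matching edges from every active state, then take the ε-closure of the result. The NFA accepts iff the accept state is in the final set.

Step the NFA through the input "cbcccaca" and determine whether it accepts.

S₀ = ε-closure({0}) = {0,2,4,6}
'c' @ 1: {3,5,7,8,10,12}
'b' @ 2: {1,2,4,6,9,11,13}  (accept∈set)
'c' @ 3: {3,5,7,8,10,12}
'c' @ 4: {1,2,4,6,9,11}  (accept∈set)
'c' @ 5: {3,5,7,8,10,12}
'a' @ 6: {1,2,4,6,9,11}  (accept∈set)
'c' @ 7: {3,5,7,8,10,12}
'a' @ 8: {1,2,4,6,9,11}  (accept∈set)
end set {1,2,4,6,9,11} — state 1 in

Answer: ACCEPT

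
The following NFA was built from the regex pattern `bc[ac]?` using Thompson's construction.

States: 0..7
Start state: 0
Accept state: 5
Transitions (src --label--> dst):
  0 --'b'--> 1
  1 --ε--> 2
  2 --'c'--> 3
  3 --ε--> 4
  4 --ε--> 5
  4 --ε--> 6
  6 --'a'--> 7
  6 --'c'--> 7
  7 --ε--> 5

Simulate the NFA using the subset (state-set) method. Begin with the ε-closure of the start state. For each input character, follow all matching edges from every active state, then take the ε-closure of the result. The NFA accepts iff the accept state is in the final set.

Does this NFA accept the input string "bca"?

Answer: ACCEPT

Steps:
start: ε-closure({0}) = {0}
'b' @ 1: {1,2}
'c' @ 2: {3,4,5,6}  ✓accept
'a' @ 3: {5,7}  ✓accept
final: {5,7}; accept 5 in set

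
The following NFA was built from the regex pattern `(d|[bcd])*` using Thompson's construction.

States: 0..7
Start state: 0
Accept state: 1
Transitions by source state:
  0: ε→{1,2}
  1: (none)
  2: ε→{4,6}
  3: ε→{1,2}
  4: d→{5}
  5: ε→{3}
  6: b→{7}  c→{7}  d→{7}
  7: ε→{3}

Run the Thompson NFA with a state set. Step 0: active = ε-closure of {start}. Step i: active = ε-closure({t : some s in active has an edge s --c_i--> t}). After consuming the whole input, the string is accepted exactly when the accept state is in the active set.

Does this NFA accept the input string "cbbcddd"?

start: ε-closure({0}) = {0,1,2,4,6}
'c' @ 1: {1,2,3,4,6,7}  [accepting]
'b' @ 2: {1,2,3,4,6,7}  [accepting]
'b' @ 3: {1,2,3,4,6,7}  [accepting]
'c' @ 4: {1,2,3,4,6,7}  [accepting]
'd' @ 5: {1,2,3,4,5,6,7}  [accepting]
'd' @ 6: {1,2,3,4,5,6,7}  [accepting]
'd' @ 7: {1,2,3,4,5,6,7}  [accepting]
final: {1,2,3,4,5,6,7}; accept 1 in set

Answer: ACCEPT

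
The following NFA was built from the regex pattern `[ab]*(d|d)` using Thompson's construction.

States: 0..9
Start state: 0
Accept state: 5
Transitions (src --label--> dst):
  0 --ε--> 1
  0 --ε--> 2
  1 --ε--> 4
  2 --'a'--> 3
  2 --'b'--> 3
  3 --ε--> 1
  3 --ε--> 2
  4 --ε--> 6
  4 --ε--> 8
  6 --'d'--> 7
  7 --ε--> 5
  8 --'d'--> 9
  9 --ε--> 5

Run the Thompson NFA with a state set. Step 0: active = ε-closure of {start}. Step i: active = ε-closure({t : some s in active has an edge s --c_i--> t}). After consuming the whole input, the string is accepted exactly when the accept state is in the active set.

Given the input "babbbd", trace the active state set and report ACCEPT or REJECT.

Answer: ACCEPT

Trace:
initial (ε-close {0}): {0,1,2,4,6,8}
'b' @ 1: {1,2,3,4,6,8}
'a' @ 2: {1,2,3,4,6,8}
'b' @ 3: {1,2,3,4,6,8}
'b' @ 4: {1,2,3,4,6,8}
'b' @ 5: {1,2,3,4,6,8}
'd' @ 6: {5,7,9}  [accepting]
final: {5,7,9}; accept 5 in set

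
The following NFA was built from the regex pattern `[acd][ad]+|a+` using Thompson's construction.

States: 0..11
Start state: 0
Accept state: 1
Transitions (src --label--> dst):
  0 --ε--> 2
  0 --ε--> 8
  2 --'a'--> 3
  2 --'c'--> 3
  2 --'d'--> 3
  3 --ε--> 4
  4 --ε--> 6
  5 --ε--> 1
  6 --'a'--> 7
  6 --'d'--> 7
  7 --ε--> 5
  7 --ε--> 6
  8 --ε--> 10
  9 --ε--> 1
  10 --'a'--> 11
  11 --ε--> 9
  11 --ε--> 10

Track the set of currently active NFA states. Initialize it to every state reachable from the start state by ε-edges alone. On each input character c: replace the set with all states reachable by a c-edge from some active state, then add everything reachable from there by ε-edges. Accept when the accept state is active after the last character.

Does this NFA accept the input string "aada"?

initial (ε-close {0}): {0,2,8,10}
'a' @ 1: {1,3,4,6,9,10,11}  [accepting]
'a' @ 2: {1,5,6,7,9,10,11}  [accepting]
'd' @ 3: {1,5,6,7}  [accepting]
'a' @ 4: {1,5,6,7}  [accepting]
after full input: {1,5,6,7}  (accept=1 in)

Answer: ACCEPT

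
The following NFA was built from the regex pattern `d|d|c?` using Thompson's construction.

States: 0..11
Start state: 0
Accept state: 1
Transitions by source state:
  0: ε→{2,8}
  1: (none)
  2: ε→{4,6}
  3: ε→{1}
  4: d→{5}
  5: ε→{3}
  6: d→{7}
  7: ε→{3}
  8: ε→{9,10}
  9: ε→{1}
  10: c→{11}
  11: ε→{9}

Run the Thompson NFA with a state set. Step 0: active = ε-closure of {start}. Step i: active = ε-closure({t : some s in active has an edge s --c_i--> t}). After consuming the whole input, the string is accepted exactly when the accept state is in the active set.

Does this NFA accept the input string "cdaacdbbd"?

start: ε-closure({0}) = {0,1,2,4,6,8,9,10}
'c' @ 1: {1,9,11}  ✓accept
'd' @ 2: {}  — state set empty
rest 'aacdbbd' ignored (set empty)
final: {}; accept 1 not in set

Answer: REJECT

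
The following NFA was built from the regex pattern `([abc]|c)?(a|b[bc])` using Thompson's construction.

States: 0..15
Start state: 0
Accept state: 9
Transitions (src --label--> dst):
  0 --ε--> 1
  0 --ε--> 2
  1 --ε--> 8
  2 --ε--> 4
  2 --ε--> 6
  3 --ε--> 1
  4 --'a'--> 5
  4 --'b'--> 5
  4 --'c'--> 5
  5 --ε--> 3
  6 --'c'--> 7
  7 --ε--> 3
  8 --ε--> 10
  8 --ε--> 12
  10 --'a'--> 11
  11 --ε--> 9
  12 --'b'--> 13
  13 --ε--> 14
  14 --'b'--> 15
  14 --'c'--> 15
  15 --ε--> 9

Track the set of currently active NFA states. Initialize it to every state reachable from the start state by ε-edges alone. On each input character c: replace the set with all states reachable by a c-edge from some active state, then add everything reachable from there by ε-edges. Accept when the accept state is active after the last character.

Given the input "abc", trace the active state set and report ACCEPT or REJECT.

S₀ = ε-closure({0}) = {0,1,2,4,6,8,10,12}
'a' @ 1: {1,3,5,8,9,10,11,12}  [accepting]
'b' @ 2: {13,14}
'c' @ 3: {9,15}  [accepting]
final: {9,15}; accept 9 in set

Answer: ACCEPT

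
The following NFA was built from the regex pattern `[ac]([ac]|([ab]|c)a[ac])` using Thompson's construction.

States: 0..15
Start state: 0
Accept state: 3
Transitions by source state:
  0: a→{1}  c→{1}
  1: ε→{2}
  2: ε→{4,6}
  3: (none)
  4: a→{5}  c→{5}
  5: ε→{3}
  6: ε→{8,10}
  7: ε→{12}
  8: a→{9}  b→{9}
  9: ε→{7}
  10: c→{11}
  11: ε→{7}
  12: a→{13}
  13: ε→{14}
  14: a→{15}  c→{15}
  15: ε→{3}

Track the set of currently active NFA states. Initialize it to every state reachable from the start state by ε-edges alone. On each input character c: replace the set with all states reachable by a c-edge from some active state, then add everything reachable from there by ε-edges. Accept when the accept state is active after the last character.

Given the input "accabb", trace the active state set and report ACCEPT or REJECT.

initial (ε-close {0}): {0}
'a' @ 1: {1,2,4,6,8,10}
'c' @ 2: {3,5,7,11,12}  (accept∈set)
'c' @ 3: {}  — no active states
rest 'abb' ignored (set empty)
end set {} — state 3 not in

Answer: REJECT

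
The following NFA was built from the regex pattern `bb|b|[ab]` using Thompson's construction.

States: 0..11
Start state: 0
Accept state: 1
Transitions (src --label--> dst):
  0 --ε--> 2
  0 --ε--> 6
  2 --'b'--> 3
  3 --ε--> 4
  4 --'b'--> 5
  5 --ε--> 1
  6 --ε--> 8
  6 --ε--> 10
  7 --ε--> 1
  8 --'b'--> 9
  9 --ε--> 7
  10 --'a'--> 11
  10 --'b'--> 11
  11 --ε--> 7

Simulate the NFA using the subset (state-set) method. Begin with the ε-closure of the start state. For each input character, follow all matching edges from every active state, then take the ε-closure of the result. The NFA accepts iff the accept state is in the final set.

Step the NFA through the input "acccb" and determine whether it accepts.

Answer: REJECT

Derivation:
S₀ = ε-closure({0}) = {0,2,6,8,10}
'a' @ 1: {1,7,11}  (accept∈set)
'c' @ 2: {}  — state set empty
rest 'ccb' ignored (set empty)
after full input: {}  (accept=1 not in)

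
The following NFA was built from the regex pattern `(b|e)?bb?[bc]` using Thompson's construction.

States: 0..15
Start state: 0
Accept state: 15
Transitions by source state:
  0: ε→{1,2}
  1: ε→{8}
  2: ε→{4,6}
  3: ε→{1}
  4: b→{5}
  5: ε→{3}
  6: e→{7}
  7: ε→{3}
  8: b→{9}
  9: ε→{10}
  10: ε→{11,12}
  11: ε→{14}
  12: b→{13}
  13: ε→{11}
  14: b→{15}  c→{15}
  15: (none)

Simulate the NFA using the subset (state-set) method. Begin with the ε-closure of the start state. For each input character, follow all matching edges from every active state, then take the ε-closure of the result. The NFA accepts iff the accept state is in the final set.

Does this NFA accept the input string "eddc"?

start: ε-closure({0}) = {0,1,2,4,6,8}
'e' @ 1: {1,3,7,8}
'd' @ 2: {}  — dead — no transitions
rest 'dc' ignored (set empty)
after full input: {}  (accept=15 not in)

Answer: REJECT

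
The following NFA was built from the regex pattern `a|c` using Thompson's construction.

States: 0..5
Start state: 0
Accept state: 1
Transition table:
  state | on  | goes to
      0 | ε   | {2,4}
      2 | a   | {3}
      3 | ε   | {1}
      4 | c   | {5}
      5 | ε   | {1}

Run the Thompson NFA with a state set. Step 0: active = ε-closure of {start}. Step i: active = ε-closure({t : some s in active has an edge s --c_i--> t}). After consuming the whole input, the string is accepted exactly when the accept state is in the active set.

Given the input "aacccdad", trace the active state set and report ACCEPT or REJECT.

start: ε-closure({0}) = {0,2,4}
'a' @ 1: {1,3}  (accept∈set)
'a' @ 2: {}  — dead — no transitions
rest 'cccdad' ignored (set empty)
end set {} — state 1 not in

Answer: REJECT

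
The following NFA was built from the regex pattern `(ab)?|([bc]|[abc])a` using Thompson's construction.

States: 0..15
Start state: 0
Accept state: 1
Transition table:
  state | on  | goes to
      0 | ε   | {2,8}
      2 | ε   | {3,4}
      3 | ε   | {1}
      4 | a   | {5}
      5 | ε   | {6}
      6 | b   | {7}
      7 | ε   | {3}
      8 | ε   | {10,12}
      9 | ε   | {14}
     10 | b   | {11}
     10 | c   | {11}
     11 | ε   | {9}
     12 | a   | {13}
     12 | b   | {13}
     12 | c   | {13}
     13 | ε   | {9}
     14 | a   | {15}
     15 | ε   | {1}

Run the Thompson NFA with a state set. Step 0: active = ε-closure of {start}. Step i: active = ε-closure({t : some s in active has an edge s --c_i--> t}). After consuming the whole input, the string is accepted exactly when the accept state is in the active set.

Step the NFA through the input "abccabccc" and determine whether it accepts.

Answer: REJECT

Steps:
initial (ε-close {0}): {0,1,2,3,4,8,10,12}
'a' @ 1: {5,6,9,13,14}
'b' @ 2: {1,3,7}  ✓accept
'c' @ 3: {}  — dead — no transitions
rest 'cabccc' ignored (set empty)
end set {} — state 1 not in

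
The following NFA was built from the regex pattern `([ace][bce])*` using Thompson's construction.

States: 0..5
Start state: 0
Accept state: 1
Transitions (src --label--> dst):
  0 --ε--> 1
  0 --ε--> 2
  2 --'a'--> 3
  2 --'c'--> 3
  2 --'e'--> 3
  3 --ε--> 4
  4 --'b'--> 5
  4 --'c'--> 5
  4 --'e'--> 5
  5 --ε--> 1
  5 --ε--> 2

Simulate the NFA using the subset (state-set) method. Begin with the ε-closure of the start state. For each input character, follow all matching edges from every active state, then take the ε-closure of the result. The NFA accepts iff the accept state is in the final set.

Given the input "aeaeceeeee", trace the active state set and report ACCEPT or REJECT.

start: ε-closure({0}) = {0,1,2}
'a' @ 1: {3,4}
'e' @ 2: {1,2,5}  (accept∈set)
'a' @ 3: {3,4}
'e' @ 4: {1,2,5}  (accept∈set)
'c' @ 5: {3,4}
'e' @ 6: {1,2,5}  (accept∈set)
'e' @ 7: {3,4}
'e' @ 8: {1,2,5}  (accept∈set)
'e' @ 9: {3,4}
'e' @ 10: {1,2,5}  (accept∈set)
final: {1,2,5}; accept 1 in set

Answer: ACCEPT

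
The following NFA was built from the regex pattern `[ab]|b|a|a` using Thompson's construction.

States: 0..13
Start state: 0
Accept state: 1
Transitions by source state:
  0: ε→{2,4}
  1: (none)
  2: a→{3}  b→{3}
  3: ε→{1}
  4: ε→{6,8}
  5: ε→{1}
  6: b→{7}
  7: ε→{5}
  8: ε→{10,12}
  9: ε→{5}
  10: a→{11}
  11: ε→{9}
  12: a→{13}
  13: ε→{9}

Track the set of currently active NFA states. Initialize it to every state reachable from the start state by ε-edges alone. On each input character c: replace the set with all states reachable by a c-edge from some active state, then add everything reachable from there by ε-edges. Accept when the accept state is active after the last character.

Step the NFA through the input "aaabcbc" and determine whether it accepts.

Answer: REJECT

Trace:
start: ε-closure({0}) = {0,2,4,6,8,10,12}
'a' @ 1: {1,3,5,9,11,13}  (accept∈set)
'a' @ 2: {}  — state set empty
rest 'abcbc' ignored (set empty)
after full input: {}  (accept=1 not in)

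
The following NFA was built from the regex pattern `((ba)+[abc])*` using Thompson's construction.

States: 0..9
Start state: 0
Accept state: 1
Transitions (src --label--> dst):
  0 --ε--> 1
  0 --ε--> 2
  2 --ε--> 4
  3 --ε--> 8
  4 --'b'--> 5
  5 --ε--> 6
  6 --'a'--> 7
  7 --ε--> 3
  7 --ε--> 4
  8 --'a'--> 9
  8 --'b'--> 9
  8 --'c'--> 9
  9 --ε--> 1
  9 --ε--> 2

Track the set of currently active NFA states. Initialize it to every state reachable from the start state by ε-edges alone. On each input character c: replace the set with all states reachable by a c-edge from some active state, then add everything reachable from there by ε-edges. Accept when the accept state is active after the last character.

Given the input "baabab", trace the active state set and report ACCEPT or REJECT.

initial (ε-close {0}): {0,1,2,4}
'b' @ 1: {5,6}
'a' @ 2: {3,4,7,8}
'a' @ 3: {1,2,4,9}  [accepting]
'b' @ 4: {5,6}
'a' @ 5: {3,4,7,8}
'b' @ 6: {1,2,4,5,6,9}  [accepting]
after full input: {1,2,4,5,6,9}  (accept=1 in)

Answer: ACCEPT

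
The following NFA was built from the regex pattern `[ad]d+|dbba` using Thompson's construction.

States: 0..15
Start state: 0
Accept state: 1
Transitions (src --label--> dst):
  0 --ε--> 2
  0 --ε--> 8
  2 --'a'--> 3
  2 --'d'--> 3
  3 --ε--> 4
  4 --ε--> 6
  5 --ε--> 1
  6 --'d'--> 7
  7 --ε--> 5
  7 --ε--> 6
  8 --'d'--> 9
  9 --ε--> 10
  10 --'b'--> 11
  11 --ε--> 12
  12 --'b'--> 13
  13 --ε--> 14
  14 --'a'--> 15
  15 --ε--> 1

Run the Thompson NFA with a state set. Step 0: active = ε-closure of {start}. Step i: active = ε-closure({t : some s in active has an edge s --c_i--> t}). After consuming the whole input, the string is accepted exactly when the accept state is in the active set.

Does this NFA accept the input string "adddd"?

Answer: ACCEPT

Derivation:
start: ε-closure({0}) = {0,2,8}
'a' @ 1: {3,4,6}
'd' @ 2: {1,5,6,7}  [accepting]
'd' @ 3: {1,5,6,7}  [accepting]
'd' @ 4: {1,5,6,7}  [accepting]
'd' @ 5: {1,5,6,7}  [accepting]
final: {1,5,6,7}; accept 1 in set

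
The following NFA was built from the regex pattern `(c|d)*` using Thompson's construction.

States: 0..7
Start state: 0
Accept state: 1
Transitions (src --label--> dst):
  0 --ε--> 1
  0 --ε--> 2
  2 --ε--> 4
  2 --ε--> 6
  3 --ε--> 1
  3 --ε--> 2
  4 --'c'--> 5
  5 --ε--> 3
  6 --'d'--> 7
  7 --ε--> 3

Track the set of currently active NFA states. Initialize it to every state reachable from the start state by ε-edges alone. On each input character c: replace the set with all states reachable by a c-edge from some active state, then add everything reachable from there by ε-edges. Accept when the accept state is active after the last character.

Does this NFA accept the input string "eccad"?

start: ε-closure({0}) = {0,1,2,4,6}
'e' @ 1: {}  — no active states
rest 'ccad' ignored (set empty)
after full input: {}  (accept=1 not in)

Answer: REJECT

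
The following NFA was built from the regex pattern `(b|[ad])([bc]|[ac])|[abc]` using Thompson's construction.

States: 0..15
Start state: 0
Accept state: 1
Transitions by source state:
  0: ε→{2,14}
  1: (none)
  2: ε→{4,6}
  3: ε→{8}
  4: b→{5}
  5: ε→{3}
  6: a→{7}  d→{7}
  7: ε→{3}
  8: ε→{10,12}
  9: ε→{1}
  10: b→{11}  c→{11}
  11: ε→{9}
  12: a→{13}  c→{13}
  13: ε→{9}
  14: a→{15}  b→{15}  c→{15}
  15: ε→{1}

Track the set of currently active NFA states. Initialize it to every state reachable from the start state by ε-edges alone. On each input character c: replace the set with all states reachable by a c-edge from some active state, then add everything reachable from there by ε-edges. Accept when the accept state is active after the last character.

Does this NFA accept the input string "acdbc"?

Answer: REJECT

Trace:
S₀ = ε-closure({0}) = {0,2,4,6,14}
'a' @ 1: {1,3,7,8,10,12,15}  ✓accept
'c' @ 2: {1,9,11,13}  ✓accept
'd' @ 3: {}  — state set empty
rest 'bc' ignored (set empty)
after full input: {}  (accept=1 not in)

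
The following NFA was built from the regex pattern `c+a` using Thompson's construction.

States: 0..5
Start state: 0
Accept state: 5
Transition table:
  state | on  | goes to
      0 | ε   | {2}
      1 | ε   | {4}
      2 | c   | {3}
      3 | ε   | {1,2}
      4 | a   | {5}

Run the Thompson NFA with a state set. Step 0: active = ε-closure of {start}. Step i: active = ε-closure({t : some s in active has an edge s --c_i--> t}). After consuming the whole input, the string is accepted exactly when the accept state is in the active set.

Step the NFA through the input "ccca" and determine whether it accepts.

Answer: ACCEPT

Steps:
S₀ = ε-closure({0}) = {0,2}
'c' @ 1: {1,2,3,4}
'c' @ 2: {1,2,3,4}
'c' @ 3: {1,2,3,4}
'a' @ 4: {5}  (accept∈set)
final: {5}; accept 5 in set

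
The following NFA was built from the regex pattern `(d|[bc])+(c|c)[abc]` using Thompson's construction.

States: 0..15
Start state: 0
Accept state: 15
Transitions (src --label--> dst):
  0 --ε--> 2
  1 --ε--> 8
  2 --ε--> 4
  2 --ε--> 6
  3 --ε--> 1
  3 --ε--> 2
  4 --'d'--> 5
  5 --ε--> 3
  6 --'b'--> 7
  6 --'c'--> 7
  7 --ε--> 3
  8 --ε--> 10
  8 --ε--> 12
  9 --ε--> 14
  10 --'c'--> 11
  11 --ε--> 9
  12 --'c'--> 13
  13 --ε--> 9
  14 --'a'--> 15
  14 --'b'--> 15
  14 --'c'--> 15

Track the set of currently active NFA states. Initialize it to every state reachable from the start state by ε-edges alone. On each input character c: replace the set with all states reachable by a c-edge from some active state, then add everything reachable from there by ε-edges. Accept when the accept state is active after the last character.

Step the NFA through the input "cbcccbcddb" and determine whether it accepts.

start: ε-closure({0}) = {0,2,4,6}
'c' @ 1: {1,2,3,4,6,7,8,10,12}
'b' @ 2: {1,2,3,4,6,7,8,10,12}
'c' @ 3: {1,2,3,4,6,7,8,9,10,11,12,13,14}
'c' @ 4: {1,2,3,4,6,7,8,9,10,11,12,13,14,15}  ✓accept
'c' @ 5: {1,2,3,4,6,7,8,9,10,11,12,13,14,15}  ✓accept
'b' @ 6: {1,2,3,4,6,7,8,10,12,15}  ✓accept
'c' @ 7: {1,2,3,4,6,7,8,9,10,11,12,13,14}
'd' @ 8: {1,2,3,4,5,6,8,10,12}
'd' @ 9: {1,2,3,4,5,6,8,10,12}
'b' @ 10: {1,2,3,4,6,7,8,10,12}
final: {1,2,3,4,6,7,8,10,12}; accept 15 not in set

Answer: REJECT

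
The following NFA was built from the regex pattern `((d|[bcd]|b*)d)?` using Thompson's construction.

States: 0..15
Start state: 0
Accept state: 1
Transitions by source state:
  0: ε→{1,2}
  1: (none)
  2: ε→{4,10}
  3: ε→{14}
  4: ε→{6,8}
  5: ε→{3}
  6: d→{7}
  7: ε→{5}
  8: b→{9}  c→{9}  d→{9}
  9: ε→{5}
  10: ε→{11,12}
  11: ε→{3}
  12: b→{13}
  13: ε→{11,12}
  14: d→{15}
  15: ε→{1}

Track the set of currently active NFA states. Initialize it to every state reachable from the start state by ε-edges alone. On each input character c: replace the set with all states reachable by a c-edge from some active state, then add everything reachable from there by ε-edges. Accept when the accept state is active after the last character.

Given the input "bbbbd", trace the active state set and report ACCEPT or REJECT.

Answer: ACCEPT

Derivation:
start: ε-closure({0}) = {0,1,2,3,4,6,8,10,11,12,14}
'b' @ 1: {3,5,9,11,12,13,14}
'b' @ 2: {3,11,12,13,14}
'b' @ 3: {3,11,12,13,14}
'b' @ 4: {3,11,12,13,14}
'd' @ 5: {1,15}  ✓accept
final: {1,15}; accept 1 in set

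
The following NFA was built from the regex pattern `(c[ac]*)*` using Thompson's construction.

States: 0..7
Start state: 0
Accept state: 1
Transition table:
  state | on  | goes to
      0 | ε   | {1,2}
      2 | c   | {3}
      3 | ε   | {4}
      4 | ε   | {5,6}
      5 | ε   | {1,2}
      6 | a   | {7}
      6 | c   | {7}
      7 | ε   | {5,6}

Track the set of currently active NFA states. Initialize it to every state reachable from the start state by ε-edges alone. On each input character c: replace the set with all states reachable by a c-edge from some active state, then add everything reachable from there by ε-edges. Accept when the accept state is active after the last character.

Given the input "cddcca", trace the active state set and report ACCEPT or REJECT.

Answer: REJECT

Steps:
S₀ = ε-closure({0}) = {0,1,2}
'c' @ 1: {1,2,3,4,5,6}  [accepting]
'd' @ 2: {}  — no active states
rest 'dcca' ignored (set empty)
final: {}; accept 1 not in set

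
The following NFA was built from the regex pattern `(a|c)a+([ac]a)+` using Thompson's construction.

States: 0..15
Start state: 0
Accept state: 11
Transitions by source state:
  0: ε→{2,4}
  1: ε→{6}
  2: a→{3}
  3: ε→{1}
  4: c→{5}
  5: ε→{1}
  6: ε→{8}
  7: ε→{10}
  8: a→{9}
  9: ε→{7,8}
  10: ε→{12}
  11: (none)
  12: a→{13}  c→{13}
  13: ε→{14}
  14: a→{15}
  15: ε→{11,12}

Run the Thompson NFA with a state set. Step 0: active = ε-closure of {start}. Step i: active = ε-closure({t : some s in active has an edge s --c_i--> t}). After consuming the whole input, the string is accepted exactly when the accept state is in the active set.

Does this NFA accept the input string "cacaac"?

Answer: REJECT

Derivation:
initial (ε-close {0}): {0,2,4}
'c' @ 1: {1,5,6,8}
'a' @ 2: {7,8,9,10,12}
'c' @ 3: {13,14}
'a' @ 4: {11,12,15}  ✓accept
'a' @ 5: {13,14}
'c' @ 6: {}  — dead — no transitions
end set {} — state 11 not in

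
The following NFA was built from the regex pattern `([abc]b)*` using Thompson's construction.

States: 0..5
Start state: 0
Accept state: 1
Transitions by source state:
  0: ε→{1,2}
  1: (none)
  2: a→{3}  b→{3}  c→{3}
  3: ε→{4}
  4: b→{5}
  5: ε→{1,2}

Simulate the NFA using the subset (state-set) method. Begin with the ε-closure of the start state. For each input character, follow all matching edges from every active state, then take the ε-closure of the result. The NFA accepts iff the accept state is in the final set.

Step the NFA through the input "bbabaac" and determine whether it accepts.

S₀ = ε-closure({0}) = {0,1,2}
'b' @ 1: {3,4}
'b' @ 2: {1,2,5}  (accept∈set)
'a' @ 3: {3,4}
'b' @ 4: {1,2,5}  (accept∈set)
'a' @ 5: {3,4}
'a' @ 6: {}  — no active states
rest 'c' ignored (set empty)
after full input: {}  (accept=1 not in)

Answer: REJECT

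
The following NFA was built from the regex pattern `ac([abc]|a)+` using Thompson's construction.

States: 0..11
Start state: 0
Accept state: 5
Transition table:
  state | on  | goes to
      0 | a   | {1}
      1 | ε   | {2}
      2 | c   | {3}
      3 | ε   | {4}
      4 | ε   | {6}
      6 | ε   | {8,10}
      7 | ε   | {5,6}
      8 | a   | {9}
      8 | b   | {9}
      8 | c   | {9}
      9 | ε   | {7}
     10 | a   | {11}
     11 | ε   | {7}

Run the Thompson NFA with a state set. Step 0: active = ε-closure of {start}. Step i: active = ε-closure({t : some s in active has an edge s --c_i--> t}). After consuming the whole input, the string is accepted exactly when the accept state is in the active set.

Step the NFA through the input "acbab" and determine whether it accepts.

initial (ε-close {0}): {0}
'a' @ 1: {1,2}
'c' @ 2: {3,4,6,8,10}
'b' @ 3: {5,6,7,8,9,10}  (accept∈set)
'a' @ 4: {5,6,7,8,9,10,11}  (accept∈set)
'b' @ 5: {5,6,7,8,9,10}  (accept∈set)
end set {5,6,7,8,9,10} — state 5 in

Answer: ACCEPT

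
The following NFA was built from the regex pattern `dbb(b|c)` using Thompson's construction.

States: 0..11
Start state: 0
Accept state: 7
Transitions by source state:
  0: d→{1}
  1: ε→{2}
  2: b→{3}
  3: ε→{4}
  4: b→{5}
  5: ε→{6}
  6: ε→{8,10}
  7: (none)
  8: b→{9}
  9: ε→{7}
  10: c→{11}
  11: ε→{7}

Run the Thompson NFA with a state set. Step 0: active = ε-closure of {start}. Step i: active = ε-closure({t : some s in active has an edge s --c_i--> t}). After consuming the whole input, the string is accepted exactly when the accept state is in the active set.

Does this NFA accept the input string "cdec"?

Answer: REJECT

Derivation:
start: ε-closure({0}) = {0}
'c' @ 1: {}  — no active states
rest 'dec' ignored (set empty)
end set {} — state 7 not in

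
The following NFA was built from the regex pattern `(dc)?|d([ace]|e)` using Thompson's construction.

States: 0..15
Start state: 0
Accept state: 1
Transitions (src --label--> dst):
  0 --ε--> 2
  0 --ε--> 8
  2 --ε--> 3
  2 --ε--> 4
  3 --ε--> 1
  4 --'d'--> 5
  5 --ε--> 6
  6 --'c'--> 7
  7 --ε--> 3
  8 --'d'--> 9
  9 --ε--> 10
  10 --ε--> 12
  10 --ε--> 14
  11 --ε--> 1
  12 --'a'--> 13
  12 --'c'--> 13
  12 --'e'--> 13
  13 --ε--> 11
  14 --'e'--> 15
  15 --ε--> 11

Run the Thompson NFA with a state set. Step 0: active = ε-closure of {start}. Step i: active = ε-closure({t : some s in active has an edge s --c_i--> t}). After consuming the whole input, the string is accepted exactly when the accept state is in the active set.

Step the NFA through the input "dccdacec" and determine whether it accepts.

initial (ε-close {0}): {0,1,2,3,4,8}
'd' @ 1: {5,6,9,10,12,14}
'c' @ 2: {1,3,7,11,13}  (accept∈set)
'c' @ 3: {}  — no active states
rest 'dacec' ignored (set empty)
end set {} — state 1 not in

Answer: REJECT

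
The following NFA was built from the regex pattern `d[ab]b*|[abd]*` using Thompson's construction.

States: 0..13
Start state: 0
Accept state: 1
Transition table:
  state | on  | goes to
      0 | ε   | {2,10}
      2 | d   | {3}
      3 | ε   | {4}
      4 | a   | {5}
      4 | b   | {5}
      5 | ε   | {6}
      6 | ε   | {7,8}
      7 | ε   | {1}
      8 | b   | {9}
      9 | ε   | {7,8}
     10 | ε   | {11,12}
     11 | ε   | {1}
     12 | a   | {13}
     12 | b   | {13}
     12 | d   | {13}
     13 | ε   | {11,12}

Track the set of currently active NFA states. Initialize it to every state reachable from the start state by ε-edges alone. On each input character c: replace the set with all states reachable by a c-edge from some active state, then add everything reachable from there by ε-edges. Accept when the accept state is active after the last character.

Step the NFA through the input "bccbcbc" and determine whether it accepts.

Answer: REJECT

Trace:
initial (ε-close {0}): {0,1,2,10,11,12}
'b' @ 1: {1,11,12,13}  [accepting]
'c' @ 2: {}  — state set empty
rest 'cbcbc' ignored (set empty)
after full input: {}  (accept=1 not in)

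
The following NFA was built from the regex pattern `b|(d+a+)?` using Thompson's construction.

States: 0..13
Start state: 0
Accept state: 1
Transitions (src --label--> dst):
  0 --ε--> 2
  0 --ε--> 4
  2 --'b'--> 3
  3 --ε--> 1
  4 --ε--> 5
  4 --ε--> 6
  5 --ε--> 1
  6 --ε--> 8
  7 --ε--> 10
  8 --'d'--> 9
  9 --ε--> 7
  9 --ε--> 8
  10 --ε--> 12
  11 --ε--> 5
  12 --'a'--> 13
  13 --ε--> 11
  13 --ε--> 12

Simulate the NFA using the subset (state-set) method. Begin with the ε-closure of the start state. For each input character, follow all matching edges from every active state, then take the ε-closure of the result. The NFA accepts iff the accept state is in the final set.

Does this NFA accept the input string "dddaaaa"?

Answer: ACCEPT

Steps:
start: ε-closure({0}) = {0,1,2,4,5,6,8}
'd' @ 1: {7,8,9,10,12}
'd' @ 2: {7,8,9,10,12}
'd' @ 3: {7,8,9,10,12}
'a' @ 4: {1,5,11,12,13}  [accepting]
'a' @ 5: {1,5,11,12,13}  [accepting]
'a' @ 6: {1,5,11,12,13}  [accepting]
'a' @ 7: {1,5,11,12,13}  [accepting]
after full input: {1,5,11,12,13}  (accept=1 in)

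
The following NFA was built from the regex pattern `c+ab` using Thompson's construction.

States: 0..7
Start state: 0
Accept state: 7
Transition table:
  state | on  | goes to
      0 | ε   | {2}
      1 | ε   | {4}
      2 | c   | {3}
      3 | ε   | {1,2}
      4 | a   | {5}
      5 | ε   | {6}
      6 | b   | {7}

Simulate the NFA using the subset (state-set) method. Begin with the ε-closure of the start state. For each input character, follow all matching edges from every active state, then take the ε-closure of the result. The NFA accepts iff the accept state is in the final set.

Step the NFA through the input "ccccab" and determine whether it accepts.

start: ε-closure({0}) = {0,2}
'c' @ 1: {1,2,3,4}
'c' @ 2: {1,2,3,4}
'c' @ 3: {1,2,3,4}
'c' @ 4: {1,2,3,4}
'a' @ 5: {5,6}
'b' @ 6: {7}  (accept∈set)
end set {7} — state 7 in

Answer: ACCEPT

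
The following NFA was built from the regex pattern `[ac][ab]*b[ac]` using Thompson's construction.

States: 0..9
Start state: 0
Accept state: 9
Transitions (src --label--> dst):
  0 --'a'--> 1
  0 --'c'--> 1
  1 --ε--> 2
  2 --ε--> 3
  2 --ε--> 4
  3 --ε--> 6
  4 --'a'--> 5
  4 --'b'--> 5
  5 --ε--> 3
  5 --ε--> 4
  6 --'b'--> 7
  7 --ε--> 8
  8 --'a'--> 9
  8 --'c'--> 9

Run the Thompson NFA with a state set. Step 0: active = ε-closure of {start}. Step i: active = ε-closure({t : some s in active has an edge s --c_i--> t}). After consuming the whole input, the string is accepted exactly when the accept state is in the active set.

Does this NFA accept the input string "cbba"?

start: ε-closure({0}) = {0}
'c' @ 1: {1,2,3,4,6}
'b' @ 2: {3,4,5,6,7,8}
'b' @ 3: {3,4,5,6,7,8}
'a' @ 4: {3,4,5,6,9}  [accepting]
after full input: {3,4,5,6,9}  (accept=9 in)

Answer: ACCEPT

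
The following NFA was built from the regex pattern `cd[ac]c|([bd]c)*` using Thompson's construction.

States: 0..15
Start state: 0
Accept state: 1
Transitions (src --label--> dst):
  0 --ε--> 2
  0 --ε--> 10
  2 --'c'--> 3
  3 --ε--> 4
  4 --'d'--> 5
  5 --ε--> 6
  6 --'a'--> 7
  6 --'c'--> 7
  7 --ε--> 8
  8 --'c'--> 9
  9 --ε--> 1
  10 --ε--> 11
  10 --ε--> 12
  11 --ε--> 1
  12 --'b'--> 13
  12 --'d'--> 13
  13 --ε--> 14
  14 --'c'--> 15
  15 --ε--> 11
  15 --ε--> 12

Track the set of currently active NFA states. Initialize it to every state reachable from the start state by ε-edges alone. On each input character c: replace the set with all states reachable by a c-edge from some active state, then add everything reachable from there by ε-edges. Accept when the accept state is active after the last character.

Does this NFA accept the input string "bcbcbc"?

Answer: ACCEPT

Derivation:
initial (ε-close {0}): {0,1,2,10,11,12}
'b' @ 1: {13,14}
'c' @ 2: {1,11,12,15}  ✓accept
'b' @ 3: {13,14}
'c' @ 4: {1,11,12,15}  ✓accept
'b' @ 5: {13,14}
'c' @ 6: {1,11,12,15}  ✓accept
after full input: {1,11,12,15}  (accept=1 in)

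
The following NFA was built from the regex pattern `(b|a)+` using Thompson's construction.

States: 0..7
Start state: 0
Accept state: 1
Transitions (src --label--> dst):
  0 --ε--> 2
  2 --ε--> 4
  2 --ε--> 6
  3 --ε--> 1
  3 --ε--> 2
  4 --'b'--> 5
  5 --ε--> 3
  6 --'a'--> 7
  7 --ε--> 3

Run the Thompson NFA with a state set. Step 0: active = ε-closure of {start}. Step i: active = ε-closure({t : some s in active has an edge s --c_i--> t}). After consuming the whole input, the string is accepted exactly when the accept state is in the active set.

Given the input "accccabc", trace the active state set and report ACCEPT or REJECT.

S₀ = ε-closure({0}) = {0,2,4,6}
'a' @ 1: {1,2,3,4,6,7}  ✓accept
'c' @ 2: {}  — state set empty
rest 'cccabc' ignored (set empty)
end set {} — state 1 not in

Answer: REJECT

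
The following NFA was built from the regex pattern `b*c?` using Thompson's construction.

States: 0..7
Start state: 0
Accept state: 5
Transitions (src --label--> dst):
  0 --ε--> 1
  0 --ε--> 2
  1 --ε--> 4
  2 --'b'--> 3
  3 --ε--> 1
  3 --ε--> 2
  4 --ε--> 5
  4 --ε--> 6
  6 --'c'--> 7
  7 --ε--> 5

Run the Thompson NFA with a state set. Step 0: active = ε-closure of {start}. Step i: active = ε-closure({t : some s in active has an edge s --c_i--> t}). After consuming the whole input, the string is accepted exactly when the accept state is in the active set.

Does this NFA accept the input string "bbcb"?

Answer: REJECT

Derivation:
start: ε-closure({0}) = {0,1,2,4,5,6}
'b' @ 1: {1,2,3,4,5,6}  (accept∈set)
'b' @ 2: {1,2,3,4,5,6}  (accept∈set)
'c' @ 3: {5,7}  (accept∈set)
'b' @ 4: {}  — no active states
final: {}; accept 5 not in set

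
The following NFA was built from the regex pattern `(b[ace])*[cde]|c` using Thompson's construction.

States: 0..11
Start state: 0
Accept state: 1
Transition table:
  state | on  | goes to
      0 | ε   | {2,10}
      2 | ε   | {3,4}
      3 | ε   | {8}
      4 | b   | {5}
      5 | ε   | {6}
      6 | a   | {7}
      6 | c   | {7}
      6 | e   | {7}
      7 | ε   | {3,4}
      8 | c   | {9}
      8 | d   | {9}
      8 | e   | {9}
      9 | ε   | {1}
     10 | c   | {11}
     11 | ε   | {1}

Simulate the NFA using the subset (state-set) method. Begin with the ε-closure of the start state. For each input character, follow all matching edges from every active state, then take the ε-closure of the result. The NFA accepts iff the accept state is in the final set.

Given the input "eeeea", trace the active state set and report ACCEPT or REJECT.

Answer: REJECT

Steps:
S₀ = ε-closure({0}) = {0,2,3,4,8,10}
'e' @ 1: {1,9}  [accepting]
'e' @ 2: {}  — state set empty
rest 'eea' ignored (set empty)
end set {} — state 1 not in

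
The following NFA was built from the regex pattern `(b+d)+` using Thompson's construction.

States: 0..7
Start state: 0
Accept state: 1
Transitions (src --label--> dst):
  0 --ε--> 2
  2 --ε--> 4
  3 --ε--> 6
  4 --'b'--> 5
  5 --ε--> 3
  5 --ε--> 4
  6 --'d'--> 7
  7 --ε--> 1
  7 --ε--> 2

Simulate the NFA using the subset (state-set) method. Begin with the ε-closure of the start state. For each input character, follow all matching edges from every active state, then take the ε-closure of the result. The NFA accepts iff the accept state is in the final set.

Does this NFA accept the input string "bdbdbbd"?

Answer: ACCEPT

Trace:
start: ε-closure({0}) = {0,2,4}
'b' @ 1: {3,4,5,6}
'd' @ 2: {1,2,4,7}  ✓accept
'b' @ 3: {3,4,5,6}
'd' @ 4: {1,2,4,7}  ✓accept
'b' @ 5: {3,4,5,6}
'b' @ 6: {3,4,5,6}
'd' @ 7: {1,2,4,7}  ✓accept
final: {1,2,4,7}; accept 1 in set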